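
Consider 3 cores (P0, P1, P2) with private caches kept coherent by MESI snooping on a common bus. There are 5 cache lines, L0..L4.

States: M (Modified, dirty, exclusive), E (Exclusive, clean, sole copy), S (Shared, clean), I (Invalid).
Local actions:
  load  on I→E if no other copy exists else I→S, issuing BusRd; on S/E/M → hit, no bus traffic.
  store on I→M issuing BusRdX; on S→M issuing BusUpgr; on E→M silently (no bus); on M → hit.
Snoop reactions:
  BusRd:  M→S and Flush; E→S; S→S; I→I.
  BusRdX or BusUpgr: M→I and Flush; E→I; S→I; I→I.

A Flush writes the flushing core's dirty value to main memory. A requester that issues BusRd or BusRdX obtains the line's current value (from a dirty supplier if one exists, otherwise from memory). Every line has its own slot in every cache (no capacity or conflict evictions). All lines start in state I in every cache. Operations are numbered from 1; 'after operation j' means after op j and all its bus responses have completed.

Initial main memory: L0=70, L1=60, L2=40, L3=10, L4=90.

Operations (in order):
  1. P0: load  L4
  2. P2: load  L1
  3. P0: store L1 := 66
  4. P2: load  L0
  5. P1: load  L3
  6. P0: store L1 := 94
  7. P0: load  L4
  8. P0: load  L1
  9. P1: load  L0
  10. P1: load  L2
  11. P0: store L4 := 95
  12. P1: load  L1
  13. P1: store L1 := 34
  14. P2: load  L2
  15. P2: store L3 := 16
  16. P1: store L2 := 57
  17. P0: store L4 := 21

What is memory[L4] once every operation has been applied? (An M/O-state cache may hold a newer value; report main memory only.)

memory[L4] = 90

1. P0: load  L4  bus=[BusRd]  L4: P0=E P1=I P2=I  mem[L4]=90
2. P2: load  L1  bus=[BusRd]  L1: P0=I P1=I P2=E  mem[L1]=60
3. P0: store L1 := 66  bus=[BusRdX]  L1: P0=M P1=I P2=I  mem[L1]=60
4. P2: load  L0  bus=[BusRd]  L0: P0=I P1=I P2=E  mem[L0]=70
5. P1: load  L3  bus=[BusRd]  L3: P0=I P1=E P2=I  mem[L3]=10
6. P0: store L1 := 94  bus=[-]  L1: P0=M P1=I P2=I  mem[L1]=60
7. P0: load  L4  bus=[-]  L4: P0=E P1=I P2=I  mem[L4]=90
8. P0: load  L1  bus=[-]  L1: P0=M P1=I P2=I  mem[L1]=60
9. P1: load  L0  bus=[BusRd]  L0: P0=I P1=S P2=S  mem[L0]=70
10. P1: load  L2  bus=[BusRd]  L2: P0=I P1=E P2=I  mem[L2]=40
11. P0: store L4 := 95  bus=[-]  L4: P0=M P1=I P2=I  mem[L4]=90
12. P1: load  L1  bus=[BusRd,Flush]  L1: P0=S P1=S P2=I  mem[L1]=94
13. P1: store L1 := 34  bus=[BusUpgr]  L1: P0=I P1=M P2=I  mem[L1]=94
14. P2: load  L2  bus=[BusRd]  L2: P0=I P1=S P2=S  mem[L2]=40
15. P2: store L3 := 16  bus=[BusRdX]  L3: P0=I P1=I P2=M  mem[L3]=10
16. P1: store L2 := 57  bus=[BusUpgr]  L2: P0=I P1=M P2=I  mem[L2]=40
17. P0: store L4 := 21  bus=[-]  L4: P0=M P1=I P2=I  mem[L4]=90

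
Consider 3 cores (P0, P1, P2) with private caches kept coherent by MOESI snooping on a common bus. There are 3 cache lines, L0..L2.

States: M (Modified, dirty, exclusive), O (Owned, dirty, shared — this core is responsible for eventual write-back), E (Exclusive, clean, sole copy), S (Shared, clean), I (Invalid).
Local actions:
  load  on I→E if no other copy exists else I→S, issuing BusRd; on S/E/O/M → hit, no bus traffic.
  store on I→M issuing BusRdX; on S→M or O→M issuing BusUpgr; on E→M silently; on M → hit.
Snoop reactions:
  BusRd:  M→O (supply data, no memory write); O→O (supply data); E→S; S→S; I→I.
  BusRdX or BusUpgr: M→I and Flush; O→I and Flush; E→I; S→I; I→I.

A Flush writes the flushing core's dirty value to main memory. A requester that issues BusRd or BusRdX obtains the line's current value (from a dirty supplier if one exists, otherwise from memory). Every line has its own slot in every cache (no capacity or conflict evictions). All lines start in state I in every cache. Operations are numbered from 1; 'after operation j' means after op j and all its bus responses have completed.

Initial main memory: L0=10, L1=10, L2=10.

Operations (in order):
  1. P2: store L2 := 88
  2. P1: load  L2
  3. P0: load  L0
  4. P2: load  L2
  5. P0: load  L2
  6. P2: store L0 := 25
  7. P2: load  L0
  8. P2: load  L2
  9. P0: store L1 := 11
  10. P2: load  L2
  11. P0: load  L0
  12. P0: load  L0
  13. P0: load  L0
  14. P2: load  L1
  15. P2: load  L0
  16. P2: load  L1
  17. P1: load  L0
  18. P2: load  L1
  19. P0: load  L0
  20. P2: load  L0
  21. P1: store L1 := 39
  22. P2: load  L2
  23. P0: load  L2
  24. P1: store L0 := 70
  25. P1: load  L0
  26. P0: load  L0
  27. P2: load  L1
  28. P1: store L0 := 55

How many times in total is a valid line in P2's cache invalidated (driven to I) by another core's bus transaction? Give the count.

invalidations = 2

[1] P2: store L2 := 88 | P0:I, P1:I, P2:M(88) | bus: BusRdX
[2] P1: load  L2 | P0:I, P1:S(88), P2:O(88) | bus: BusRd
[3] P0: load  L0 | P0:E(10), P1:I, P2:I | bus: BusRd
[4] P2: load  L2 | P0:I, P1:S(88), P2:O(88) | bus: none
[5] P0: load  L2 | P0:S(88), P1:S(88), P2:O(88) | bus: BusRd
[6] P2: store L0 := 25 | P0:I, P1:I, P2:M(25) | bus: BusRdX
[7] P2: load  L0 | P0:I, P1:I, P2:M(25) | bus: none
[8] P2: load  L2 | P0:S(88), P1:S(88), P2:O(88) | bus: none
[9] P0: store L1 := 11 | P0:M(11), P1:I, P2:I | bus: BusRdX
[10] P2: load  L2 | P0:S(88), P1:S(88), P2:O(88) | bus: none
[11] P0: load  L0 | P0:S(25), P1:I, P2:O(25) | bus: BusRd
[12] P0: load  L0 | P0:S(25), P1:I, P2:O(25) | bus: none
[13] P0: load  L0 | P0:S(25), P1:I, P2:O(25) | bus: none
[14] P2: load  L1 | P0:O(11), P1:I, P2:S(11) | bus: BusRd
[15] P2: load  L0 | P0:S(25), P1:I, P2:O(25) | bus: none
[16] P2: load  L1 | P0:O(11), P1:I, P2:S(11) | bus: none
[17] P1: load  L0 | P0:S(25), P1:S(25), P2:O(25) | bus: BusRd
[18] P2: load  L1 | P0:O(11), P1:I, P2:S(11) | bus: none
[19] P0: load  L0 | P0:S(25), P1:S(25), P2:O(25) | bus: none
[20] P2: load  L0 | P0:S(25), P1:S(25), P2:O(25) | bus: none
[21] P1: store L1 := 39 | P0:I, P1:M(39), P2:I | bus: BusRdX,Flush
[22] P2: load  L2 | P0:S(88), P1:S(88), P2:O(88) | bus: none
[23] P0: load  L2 | P0:S(88), P1:S(88), P2:O(88) | bus: none
[24] P1: store L0 := 70 | P0:I, P1:M(70), P2:I | bus: BusUpgr,Flush
[25] P1: load  L0 | P0:I, P1:M(70), P2:I | bus: none
[26] P0: load  L0 | P0:S(70), P1:O(70), P2:I | bus: BusRd
[27] P2: load  L1 | P0:I, P1:O(39), P2:S(39) | bus: BusRd
[28] P1: store L0 := 55 | P0:I, P1:M(55), P2:I | bus: BusUpgr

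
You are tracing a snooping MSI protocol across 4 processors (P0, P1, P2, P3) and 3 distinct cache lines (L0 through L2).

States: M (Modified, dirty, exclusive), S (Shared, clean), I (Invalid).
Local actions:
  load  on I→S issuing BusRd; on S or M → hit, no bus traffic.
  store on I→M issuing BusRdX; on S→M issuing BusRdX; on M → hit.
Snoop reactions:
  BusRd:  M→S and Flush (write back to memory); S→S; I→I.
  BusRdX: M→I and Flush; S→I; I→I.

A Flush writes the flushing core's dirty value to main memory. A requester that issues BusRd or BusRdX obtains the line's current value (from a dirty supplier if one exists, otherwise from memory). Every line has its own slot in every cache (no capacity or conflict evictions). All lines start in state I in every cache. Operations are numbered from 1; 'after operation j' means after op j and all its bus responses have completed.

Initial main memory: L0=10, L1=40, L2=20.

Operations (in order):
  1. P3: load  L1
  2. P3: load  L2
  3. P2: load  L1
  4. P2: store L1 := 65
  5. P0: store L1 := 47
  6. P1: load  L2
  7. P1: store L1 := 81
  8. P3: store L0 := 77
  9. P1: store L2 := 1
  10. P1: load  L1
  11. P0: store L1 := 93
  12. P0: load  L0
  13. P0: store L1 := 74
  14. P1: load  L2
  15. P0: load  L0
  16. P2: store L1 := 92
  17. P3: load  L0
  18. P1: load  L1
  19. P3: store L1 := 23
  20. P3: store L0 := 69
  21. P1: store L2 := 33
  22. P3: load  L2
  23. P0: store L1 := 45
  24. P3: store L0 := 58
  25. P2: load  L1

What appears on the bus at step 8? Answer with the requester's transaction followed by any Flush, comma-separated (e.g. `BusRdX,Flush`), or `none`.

1. P3: load  L1  bus=[BusRd]  L1: P0=I P1=I P2=I P3=S  mem[L1]=40
2. P3: load  L2  bus=[BusRd]  L2: P0=I P1=I P2=I P3=S  mem[L2]=20
3. P2: load  L1  bus=[BusRd]  L1: P0=I P1=I P2=S P3=S  mem[L1]=40
4. P2: store L1 := 65  bus=[BusRdX]  L1: P0=I P1=I P2=M P3=I  mem[L1]=40
5. P0: store L1 := 47  bus=[BusRdX,Flush]  L1: P0=M P1=I P2=I P3=I  mem[L1]=65
6. P1: load  L2  bus=[BusRd]  L2: P0=I P1=S P2=I P3=S  mem[L2]=20
7. P1: store L1 := 81  bus=[BusRdX,Flush]  L1: P0=I P1=M P2=I P3=I  mem[L1]=47
8. P3: store L0 := 77  bus=[BusRdX]  L0: P0=I P1=I P2=I P3=M  mem[L0]=10
9. P1: store L2 := 1  bus=[BusRdX]  L2: P0=I P1=M P2=I P3=I  mem[L2]=20
10. P1: load  L1  bus=[-]  L1: P0=I P1=M P2=I P3=I  mem[L1]=47
11. P0: store L1 := 93  bus=[BusRdX,Flush]  L1: P0=M P1=I P2=I P3=I  mem[L1]=81
12. P0: load  L0  bus=[BusRd,Flush]  L0: P0=S P1=I P2=I P3=S  mem[L0]=77
13. P0: store L1 := 74  bus=[-]  L1: P0=M P1=I P2=I P3=I  mem[L1]=81
14. P1: load  L2  bus=[-]  L2: P0=I P1=M P2=I P3=I  mem[L2]=20
15. P0: load  L0  bus=[-]  L0: P0=S P1=I P2=I P3=S  mem[L0]=77
16. P2: store L1 := 92  bus=[BusRdX,Flush]  L1: P0=I P1=I P2=M P3=I  mem[L1]=74
17. P3: load  L0  bus=[-]  L0: P0=S P1=I P2=I P3=S  mem[L0]=77
18. P1: load  L1  bus=[BusRd,Flush]  L1: P0=I P1=S P2=S P3=I  mem[L1]=92
19. P3: store L1 := 23  bus=[BusRdX]  L1: P0=I P1=I P2=I P3=M  mem[L1]=92
20. P3: store L0 := 69  bus=[BusRdX]  L0: P0=I P1=I P2=I P3=M  mem[L0]=77
21. P1: store L2 := 33  bus=[-]  L2: P0=I P1=M P2=I P3=I  mem[L2]=20
22. P3: load  L2  bus=[BusRd,Flush]  L2: P0=I P1=S P2=I P3=S  mem[L2]=33
23. P0: store L1 := 45  bus=[BusRdX,Flush]  L1: P0=M P1=I P2=I P3=I  mem[L1]=23
24. P3: store L0 := 58  bus=[-]  L0: P0=I P1=I P2=I P3=M  mem[L0]=77
25. P2: load  L1  bus=[BusRd,Flush]  L1: P0=S P1=I P2=S P3=I  mem[L1]=45

bus = BusRdX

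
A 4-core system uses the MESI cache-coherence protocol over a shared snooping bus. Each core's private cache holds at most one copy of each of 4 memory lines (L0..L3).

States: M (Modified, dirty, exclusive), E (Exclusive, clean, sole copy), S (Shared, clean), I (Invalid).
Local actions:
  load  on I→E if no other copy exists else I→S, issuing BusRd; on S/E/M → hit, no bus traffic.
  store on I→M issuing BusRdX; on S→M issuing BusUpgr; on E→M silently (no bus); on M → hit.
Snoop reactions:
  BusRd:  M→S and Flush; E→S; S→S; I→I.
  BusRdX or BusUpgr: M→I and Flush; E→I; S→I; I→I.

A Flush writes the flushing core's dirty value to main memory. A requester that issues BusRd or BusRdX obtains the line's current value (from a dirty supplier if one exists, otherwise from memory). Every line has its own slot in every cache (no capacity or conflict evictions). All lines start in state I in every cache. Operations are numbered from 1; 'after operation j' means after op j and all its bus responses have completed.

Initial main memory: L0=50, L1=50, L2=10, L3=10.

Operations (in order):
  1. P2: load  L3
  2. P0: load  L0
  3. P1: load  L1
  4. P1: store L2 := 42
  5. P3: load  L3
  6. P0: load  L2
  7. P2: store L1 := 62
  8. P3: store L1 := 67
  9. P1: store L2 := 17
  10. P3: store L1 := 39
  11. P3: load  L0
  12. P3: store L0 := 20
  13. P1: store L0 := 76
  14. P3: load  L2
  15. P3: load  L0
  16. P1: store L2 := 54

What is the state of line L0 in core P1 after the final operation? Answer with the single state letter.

  op1 P2: load  L3 → I/I/E/I on L3; bus BusRd; mem=10
  op2 P0: load  L0 → E/I/I/I on L0; bus BusRd; mem=50
  op3 P1: load  L1 → I/E/I/I on L1; bus BusRd; mem=50
  op4 P1: store L2 := 42 → I/M/I/I on L2; bus BusRdX; mem=10
  op5 P3: load  L3 → I/I/S/S on L3; bus BusRd; mem=10
  op6 P0: load  L2 → S/S/I/I on L2; bus BusRd Flush; mem=42
  op7 P2: store L1 := 62 → I/I/M/I on L1; bus BusRdX; mem=50
  op8 P3: store L1 := 67 → I/I/I/M on L1; bus BusRdX Flush; mem=62
  op9 P1: store L2 := 17 → I/M/I/I on L2; bus BusUpgr; mem=42
  op10 P3: store L1 := 39 → I/I/I/M on L1; bus (none); mem=62
  op11 P3: load  L0 → S/I/I/S on L0; bus BusRd; mem=50
  op12 P3: store L0 := 20 → I/I/I/M on L0; bus BusUpgr; mem=50
  op13 P1: store L0 := 76 → I/M/I/I on L0; bus BusRdX Flush; mem=20
  op14 P3: load  L2 → I/S/I/S on L2; bus BusRd Flush; mem=17
  op15 P3: load  L0 → I/S/I/S on L0; bus BusRd Flush; mem=76
  op16 P1: store L2 := 54 → I/M/I/I on L2; bus BusUpgr; mem=17

state = S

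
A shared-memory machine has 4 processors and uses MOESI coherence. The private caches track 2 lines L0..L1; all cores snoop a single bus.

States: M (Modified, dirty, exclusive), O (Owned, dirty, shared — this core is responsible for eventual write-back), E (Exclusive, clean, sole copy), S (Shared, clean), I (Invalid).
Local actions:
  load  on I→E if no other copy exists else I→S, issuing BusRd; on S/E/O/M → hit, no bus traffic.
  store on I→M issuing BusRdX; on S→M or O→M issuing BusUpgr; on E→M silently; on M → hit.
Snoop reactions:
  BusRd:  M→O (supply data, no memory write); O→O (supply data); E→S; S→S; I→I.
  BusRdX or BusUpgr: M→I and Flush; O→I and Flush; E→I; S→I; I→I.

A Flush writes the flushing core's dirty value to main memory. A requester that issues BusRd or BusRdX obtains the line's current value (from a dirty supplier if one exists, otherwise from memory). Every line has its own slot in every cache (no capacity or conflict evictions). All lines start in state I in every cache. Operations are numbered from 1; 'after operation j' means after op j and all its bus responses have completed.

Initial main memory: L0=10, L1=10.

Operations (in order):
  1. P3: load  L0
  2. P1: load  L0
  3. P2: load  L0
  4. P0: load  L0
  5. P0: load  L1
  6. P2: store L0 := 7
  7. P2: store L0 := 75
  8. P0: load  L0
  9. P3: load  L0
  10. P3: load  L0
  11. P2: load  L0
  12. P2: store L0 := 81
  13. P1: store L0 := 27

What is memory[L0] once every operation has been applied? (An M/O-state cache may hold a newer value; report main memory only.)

memory[L0] = 81

1. P3: load  L0  bus=[BusRd]  L0: P0=I P1=I P2=I P3=E  mem[L0]=10
2. P1: load  L0  bus=[BusRd]  L0: P0=I P1=S P2=I P3=S  mem[L0]=10
3. P2: load  L0  bus=[BusRd]  L0: P0=I P1=S P2=S P3=S  mem[L0]=10
4. P0: load  L0  bus=[BusRd]  L0: P0=S P1=S P2=S P3=S  mem[L0]=10
5. P0: load  L1  bus=[BusRd]  L1: P0=E P1=I P2=I P3=I  mem[L1]=10
6. P2: store L0 := 7  bus=[BusUpgr]  L0: P0=I P1=I P2=M P3=I  mem[L0]=10
7. P2: store L0 := 75  bus=[-]  L0: P0=I P1=I P2=M P3=I  mem[L0]=10
8. P0: load  L0  bus=[BusRd]  L0: P0=S P1=I P2=O P3=I  mem[L0]=10
9. P3: load  L0  bus=[BusRd]  L0: P0=S P1=I P2=O P3=S  mem[L0]=10
10. P3: load  L0  bus=[-]  L0: P0=S P1=I P2=O P3=S  mem[L0]=10
11. P2: load  L0  bus=[-]  L0: P0=S P1=I P2=O P3=S  mem[L0]=10
12. P2: store L0 := 81  bus=[BusUpgr]  L0: P0=I P1=I P2=M P3=I  mem[L0]=10
13. P1: store L0 := 27  bus=[BusRdX,Flush]  L0: P0=I P1=M P2=I P3=I  mem[L0]=81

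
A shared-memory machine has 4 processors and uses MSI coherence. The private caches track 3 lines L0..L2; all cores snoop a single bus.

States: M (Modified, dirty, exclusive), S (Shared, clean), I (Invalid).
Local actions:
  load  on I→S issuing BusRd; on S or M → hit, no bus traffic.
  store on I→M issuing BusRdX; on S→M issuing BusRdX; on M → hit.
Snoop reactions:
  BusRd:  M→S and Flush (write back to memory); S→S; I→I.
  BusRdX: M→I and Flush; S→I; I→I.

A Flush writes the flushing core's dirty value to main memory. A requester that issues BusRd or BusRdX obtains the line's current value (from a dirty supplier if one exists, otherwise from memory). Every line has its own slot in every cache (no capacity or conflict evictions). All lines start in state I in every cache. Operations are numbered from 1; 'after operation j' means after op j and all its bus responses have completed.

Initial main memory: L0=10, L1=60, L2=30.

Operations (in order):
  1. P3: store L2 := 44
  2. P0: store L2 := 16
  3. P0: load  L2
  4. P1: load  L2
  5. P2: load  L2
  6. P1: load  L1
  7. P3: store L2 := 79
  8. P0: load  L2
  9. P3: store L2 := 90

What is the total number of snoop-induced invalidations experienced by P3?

step 1: P3: store L2 := 44  ⟶  IIIM  (L2)  txn=BusRdX  M[L2]=30
step 2: P0: store L2 := 16  ⟶  MIII  (L2)  txn=BusRdX+Flush  M[L2]=44
step 3: P0: load  L2  ⟶  MIII  (L2)  txn=∅  M[L2]=44
step 4: P1: load  L2  ⟶  SSII  (L2)  txn=BusRd+Flush  M[L2]=16
step 5: P2: load  L2  ⟶  SSSI  (L2)  txn=BusRd  M[L2]=16
step 6: P1: load  L1  ⟶  ISII  (L1)  txn=BusRd  M[L1]=60
step 7: P3: store L2 := 79  ⟶  IIIM  (L2)  txn=BusRdX  M[L2]=16
step 8: P0: load  L2  ⟶  SIIS  (L2)  txn=BusRd+Flush  M[L2]=79
step 9: P3: store L2 := 90  ⟶  IIIM  (L2)  txn=BusRdX  M[L2]=79

invalidations = 1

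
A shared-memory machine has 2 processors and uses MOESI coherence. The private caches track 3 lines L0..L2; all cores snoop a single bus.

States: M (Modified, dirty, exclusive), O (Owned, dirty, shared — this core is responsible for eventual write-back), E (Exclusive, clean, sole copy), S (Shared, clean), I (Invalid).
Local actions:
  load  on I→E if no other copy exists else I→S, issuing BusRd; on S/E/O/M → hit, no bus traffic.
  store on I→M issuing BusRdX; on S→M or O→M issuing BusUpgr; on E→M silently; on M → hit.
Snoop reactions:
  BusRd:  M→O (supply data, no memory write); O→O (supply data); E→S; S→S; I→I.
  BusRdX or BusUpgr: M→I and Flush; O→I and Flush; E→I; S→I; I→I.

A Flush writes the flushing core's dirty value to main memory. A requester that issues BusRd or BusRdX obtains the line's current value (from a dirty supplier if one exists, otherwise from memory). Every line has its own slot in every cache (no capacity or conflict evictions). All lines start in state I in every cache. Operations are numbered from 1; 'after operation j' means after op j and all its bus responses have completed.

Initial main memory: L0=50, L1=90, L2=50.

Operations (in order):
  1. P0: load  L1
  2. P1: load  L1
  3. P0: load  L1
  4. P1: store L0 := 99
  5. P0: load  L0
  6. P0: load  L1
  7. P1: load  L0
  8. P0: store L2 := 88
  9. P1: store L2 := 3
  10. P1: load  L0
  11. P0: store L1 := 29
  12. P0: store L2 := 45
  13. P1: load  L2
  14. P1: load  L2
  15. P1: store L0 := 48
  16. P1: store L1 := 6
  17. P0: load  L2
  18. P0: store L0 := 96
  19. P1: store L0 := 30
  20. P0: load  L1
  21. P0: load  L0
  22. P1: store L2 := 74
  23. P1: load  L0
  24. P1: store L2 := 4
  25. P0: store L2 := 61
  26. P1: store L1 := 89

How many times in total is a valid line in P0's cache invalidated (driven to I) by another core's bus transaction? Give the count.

invalidations = 6

[1] P0: load  L1 | P0:E(90), P1:I | bus: BusRd
[2] P1: load  L1 | P0:S(90), P1:S(90) | bus: BusRd
[3] P0: load  L1 | P0:S(90), P1:S(90) | bus: none
[4] P1: store L0 := 99 | P0:I, P1:M(99) | bus: BusRdX
[5] P0: load  L0 | P0:S(99), P1:O(99) | bus: BusRd
[6] P0: load  L1 | P0:S(90), P1:S(90) | bus: none
[7] P1: load  L0 | P0:S(99), P1:O(99) | bus: none
[8] P0: store L2 := 88 | P0:M(88), P1:I | bus: BusRdX
[9] P1: store L2 := 3 | P0:I, P1:M(3) | bus: BusRdX,Flush
[10] P1: load  L0 | P0:S(99), P1:O(99) | bus: none
[11] P0: store L1 := 29 | P0:M(29), P1:I | bus: BusUpgr
[12] P0: store L2 := 45 | P0:M(45), P1:I | bus: BusRdX,Flush
[13] P1: load  L2 | P0:O(45), P1:S(45) | bus: BusRd
[14] P1: load  L2 | P0:O(45), P1:S(45) | bus: none
[15] P1: store L0 := 48 | P0:I, P1:M(48) | bus: BusUpgr
[16] P1: store L1 := 6 | P0:I, P1:M(6) | bus: BusRdX,Flush
[17] P0: load  L2 | P0:O(45), P1:S(45) | bus: none
[18] P0: store L0 := 96 | P0:M(96), P1:I | bus: BusRdX,Flush
[19] P1: store L0 := 30 | P0:I, P1:M(30) | bus: BusRdX,Flush
[20] P0: load  L1 | P0:S(6), P1:O(6) | bus: BusRd
[21] P0: load  L0 | P0:S(30), P1:O(30) | bus: BusRd
[22] P1: store L2 := 74 | P0:I, P1:M(74) | bus: BusUpgr,Flush
[23] P1: load  L0 | P0:S(30), P1:O(30) | bus: none
[24] P1: store L2 := 4 | P0:I, P1:M(4) | bus: none
[25] P0: store L2 := 61 | P0:M(61), P1:I | bus: BusRdX,Flush
[26] P1: store L1 := 89 | P0:I, P1:M(89) | bus: BusUpgr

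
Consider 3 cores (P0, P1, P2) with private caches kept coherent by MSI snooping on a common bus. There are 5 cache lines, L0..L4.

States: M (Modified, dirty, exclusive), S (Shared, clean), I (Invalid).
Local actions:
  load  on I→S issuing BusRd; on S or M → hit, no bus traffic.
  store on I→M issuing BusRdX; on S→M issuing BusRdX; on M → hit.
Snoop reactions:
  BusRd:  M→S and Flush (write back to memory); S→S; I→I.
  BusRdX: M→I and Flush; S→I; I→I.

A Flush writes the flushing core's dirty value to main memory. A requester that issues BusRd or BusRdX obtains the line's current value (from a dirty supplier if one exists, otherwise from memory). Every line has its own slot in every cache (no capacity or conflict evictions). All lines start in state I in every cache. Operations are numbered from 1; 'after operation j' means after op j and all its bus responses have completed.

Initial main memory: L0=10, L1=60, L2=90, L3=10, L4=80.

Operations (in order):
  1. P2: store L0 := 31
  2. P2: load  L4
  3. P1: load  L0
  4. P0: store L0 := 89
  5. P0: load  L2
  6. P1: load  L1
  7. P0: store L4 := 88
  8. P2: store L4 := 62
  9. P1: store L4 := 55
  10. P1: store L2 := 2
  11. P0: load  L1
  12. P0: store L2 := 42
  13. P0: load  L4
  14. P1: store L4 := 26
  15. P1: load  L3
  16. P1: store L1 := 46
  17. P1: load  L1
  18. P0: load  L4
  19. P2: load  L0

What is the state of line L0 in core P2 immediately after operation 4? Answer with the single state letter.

state = I

1. P2: store L0 := 31  bus=[BusRdX]  L0: P0=I P1=I P2=M  mem[L0]=10
2. P2: load  L4  bus=[BusRd]  L4: P0=I P1=I P2=S  mem[L4]=80
3. P1: load  L0  bus=[BusRd,Flush]  L0: P0=I P1=S P2=S  mem[L0]=31
4. P0: store L0 := 89  bus=[BusRdX]  L0: P0=M P1=I P2=I  mem[L0]=31
5. P0: load  L2  bus=[BusRd]  L2: P0=S P1=I P2=I  mem[L2]=90
6. P1: load  L1  bus=[BusRd]  L1: P0=I P1=S P2=I  mem[L1]=60
7. P0: store L4 := 88  bus=[BusRdX]  L4: P0=M P1=I P2=I  mem[L4]=80
8. P2: store L4 := 62  bus=[BusRdX,Flush]  L4: P0=I P1=I P2=M  mem[L4]=88
9. P1: store L4 := 55  bus=[BusRdX,Flush]  L4: P0=I P1=M P2=I  mem[L4]=62
10. P1: store L2 := 2  bus=[BusRdX]  L2: P0=I P1=M P2=I  mem[L2]=90
11. P0: load  L1  bus=[BusRd]  L1: P0=S P1=S P2=I  mem[L1]=60
12. P0: store L2 := 42  bus=[BusRdX,Flush]  L2: P0=M P1=I P2=I  mem[L2]=2
13. P0: load  L4  bus=[BusRd,Flush]  L4: P0=S P1=S P2=I  mem[L4]=55
14. P1: store L4 := 26  bus=[BusRdX]  L4: P0=I P1=M P2=I  mem[L4]=55
15. P1: load  L3  bus=[BusRd]  L3: P0=I P1=S P2=I  mem[L3]=10
16. P1: store L1 := 46  bus=[BusRdX]  L1: P0=I P1=M P2=I  mem[L1]=60
17. P1: load  L1  bus=[-]  L1: P0=I P1=M P2=I  mem[L1]=60
18. P0: load  L4  bus=[BusRd,Flush]  L4: P0=S P1=S P2=I  mem[L4]=26
19. P2: load  L0  bus=[BusRd,Flush]  L0: P0=S P1=I P2=S  mem[L0]=89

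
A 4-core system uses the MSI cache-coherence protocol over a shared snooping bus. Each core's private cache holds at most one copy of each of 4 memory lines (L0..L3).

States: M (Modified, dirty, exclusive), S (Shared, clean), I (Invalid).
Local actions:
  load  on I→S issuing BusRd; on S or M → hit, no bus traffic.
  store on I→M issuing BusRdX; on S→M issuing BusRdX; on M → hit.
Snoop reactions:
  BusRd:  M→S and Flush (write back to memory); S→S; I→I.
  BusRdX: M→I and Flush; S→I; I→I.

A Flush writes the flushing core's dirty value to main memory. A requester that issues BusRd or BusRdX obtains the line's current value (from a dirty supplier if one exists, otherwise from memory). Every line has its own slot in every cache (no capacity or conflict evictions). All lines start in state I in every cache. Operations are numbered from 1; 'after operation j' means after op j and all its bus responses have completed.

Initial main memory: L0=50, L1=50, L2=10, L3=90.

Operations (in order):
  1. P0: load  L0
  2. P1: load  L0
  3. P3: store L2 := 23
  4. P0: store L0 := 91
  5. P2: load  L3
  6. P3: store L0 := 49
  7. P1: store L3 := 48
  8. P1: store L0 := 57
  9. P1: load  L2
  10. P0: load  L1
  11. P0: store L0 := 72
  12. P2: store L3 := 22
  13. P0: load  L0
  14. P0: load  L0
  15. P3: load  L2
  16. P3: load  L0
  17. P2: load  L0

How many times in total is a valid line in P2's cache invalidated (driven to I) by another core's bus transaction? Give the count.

invalidations = 1

step 1: P0: load  L0  ⟶  SIII  (L0)  txn=BusRd  M[L0]=50
step 2: P1: load  L0  ⟶  SSII  (L0)  txn=BusRd  M[L0]=50
step 3: P3: store L2 := 23  ⟶  IIIM  (L2)  txn=BusRdX  M[L2]=10
step 4: P0: store L0 := 91  ⟶  MIII  (L0)  txn=BusRdX  M[L0]=50
step 5: P2: load  L3  ⟶  IISI  (L3)  txn=BusRd  M[L3]=90
step 6: P3: store L0 := 49  ⟶  IIIM  (L0)  txn=BusRdX+Flush  M[L0]=91
step 7: P1: store L3 := 48  ⟶  IMII  (L3)  txn=BusRdX  M[L3]=90
step 8: P1: store L0 := 57  ⟶  IMII  (L0)  txn=BusRdX+Flush  M[L0]=49
step 9: P1: load  L2  ⟶  ISIS  (L2)  txn=BusRd+Flush  M[L2]=23
step 10: P0: load  L1  ⟶  SIII  (L1)  txn=BusRd  M[L1]=50
step 11: P0: store L0 := 72  ⟶  MIII  (L0)  txn=BusRdX+Flush  M[L0]=57
step 12: P2: store L3 := 22  ⟶  IIMI  (L3)  txn=BusRdX+Flush  M[L3]=48
step 13: P0: load  L0  ⟶  MIII  (L0)  txn=∅  M[L0]=57
step 14: P0: load  L0  ⟶  MIII  (L0)  txn=∅  M[L0]=57
step 15: P3: load  L2  ⟶  ISIS  (L2)  txn=∅  M[L2]=23
step 16: P3: load  L0  ⟶  SIIS  (L0)  txn=BusRd+Flush  M[L0]=72
step 17: P2: load  L0  ⟶  SISS  (L0)  txn=BusRd  M[L0]=72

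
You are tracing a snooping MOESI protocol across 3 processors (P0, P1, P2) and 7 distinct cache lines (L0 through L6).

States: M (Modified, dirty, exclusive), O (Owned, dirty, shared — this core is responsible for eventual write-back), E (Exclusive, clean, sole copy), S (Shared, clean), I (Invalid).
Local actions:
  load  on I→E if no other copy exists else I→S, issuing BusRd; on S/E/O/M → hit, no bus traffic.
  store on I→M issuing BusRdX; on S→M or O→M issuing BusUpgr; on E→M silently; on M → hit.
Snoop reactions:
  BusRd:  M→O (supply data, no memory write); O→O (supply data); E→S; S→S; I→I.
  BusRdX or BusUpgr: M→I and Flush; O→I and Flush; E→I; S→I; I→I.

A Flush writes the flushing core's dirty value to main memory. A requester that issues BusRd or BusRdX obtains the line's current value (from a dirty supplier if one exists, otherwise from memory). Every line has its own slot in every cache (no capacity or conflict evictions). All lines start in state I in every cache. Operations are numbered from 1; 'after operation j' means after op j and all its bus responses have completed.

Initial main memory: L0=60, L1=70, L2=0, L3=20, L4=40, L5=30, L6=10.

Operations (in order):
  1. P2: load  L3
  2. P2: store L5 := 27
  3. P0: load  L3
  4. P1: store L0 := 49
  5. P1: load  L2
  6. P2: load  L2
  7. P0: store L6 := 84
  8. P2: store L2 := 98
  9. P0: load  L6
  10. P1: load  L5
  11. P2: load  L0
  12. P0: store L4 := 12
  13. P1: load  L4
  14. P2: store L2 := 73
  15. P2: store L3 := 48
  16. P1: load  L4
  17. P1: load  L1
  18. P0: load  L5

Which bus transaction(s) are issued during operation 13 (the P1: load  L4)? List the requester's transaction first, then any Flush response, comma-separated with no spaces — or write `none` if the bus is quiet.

[1] P2: load  L3 | P0:I, P1:I, P2:E(20) | bus: BusRd
[2] P2: store L5 := 27 | P0:I, P1:I, P2:M(27) | bus: BusRdX
[3] P0: load  L3 | P0:S(20), P1:I, P2:S(20) | bus: BusRd
[4] P1: store L0 := 49 | P0:I, P1:M(49), P2:I | bus: BusRdX
[5] P1: load  L2 | P0:I, P1:E(0), P2:I | bus: BusRd
[6] P2: load  L2 | P0:I, P1:S(0), P2:S(0) | bus: BusRd
[7] P0: store L6 := 84 | P0:M(84), P1:I, P2:I | bus: BusRdX
[8] P2: store L2 := 98 | P0:I, P1:I, P2:M(98) | bus: BusUpgr
[9] P0: load  L6 | P0:M(84), P1:I, P2:I | bus: none
[10] P1: load  L5 | P0:I, P1:S(27), P2:O(27) | bus: BusRd
[11] P2: load  L0 | P0:I, P1:O(49), P2:S(49) | bus: BusRd
[12] P0: store L4 := 12 | P0:M(12), P1:I, P2:I | bus: BusRdX
[13] P1: load  L4 | P0:O(12), P1:S(12), P2:I | bus: BusRd
[14] P2: store L2 := 73 | P0:I, P1:I, P2:M(73) | bus: none
[15] P2: store L3 := 48 | P0:I, P1:I, P2:M(48) | bus: BusUpgr
[16] P1: load  L4 | P0:O(12), P1:S(12), P2:I | bus: none
[17] P1: load  L1 | P0:I, P1:E(70), P2:I | bus: BusRd
[18] P0: load  L5 | P0:S(27), P1:S(27), P2:O(27) | bus: BusRd

bus = BusRd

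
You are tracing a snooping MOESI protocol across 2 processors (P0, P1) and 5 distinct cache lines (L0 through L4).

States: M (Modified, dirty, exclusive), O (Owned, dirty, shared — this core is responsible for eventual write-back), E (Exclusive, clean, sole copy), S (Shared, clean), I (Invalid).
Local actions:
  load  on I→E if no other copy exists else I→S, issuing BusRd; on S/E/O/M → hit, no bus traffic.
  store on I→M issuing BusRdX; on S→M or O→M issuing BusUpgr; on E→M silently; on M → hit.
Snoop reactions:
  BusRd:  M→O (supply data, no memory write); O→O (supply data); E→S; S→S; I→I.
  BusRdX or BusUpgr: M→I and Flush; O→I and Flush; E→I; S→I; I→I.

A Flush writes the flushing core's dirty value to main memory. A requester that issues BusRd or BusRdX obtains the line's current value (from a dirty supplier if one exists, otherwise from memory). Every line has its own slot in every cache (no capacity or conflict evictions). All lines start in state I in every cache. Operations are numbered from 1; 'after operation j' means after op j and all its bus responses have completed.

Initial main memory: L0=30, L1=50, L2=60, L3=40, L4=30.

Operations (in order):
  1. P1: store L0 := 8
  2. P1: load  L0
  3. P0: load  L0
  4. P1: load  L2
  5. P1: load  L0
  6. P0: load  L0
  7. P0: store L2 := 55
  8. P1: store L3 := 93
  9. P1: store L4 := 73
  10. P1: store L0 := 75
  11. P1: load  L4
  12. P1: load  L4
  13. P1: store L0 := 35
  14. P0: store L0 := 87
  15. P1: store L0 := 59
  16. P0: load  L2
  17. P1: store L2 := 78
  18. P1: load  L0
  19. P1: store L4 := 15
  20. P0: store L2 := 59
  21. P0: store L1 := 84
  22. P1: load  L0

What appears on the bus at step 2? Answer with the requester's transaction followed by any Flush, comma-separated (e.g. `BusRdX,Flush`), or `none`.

[1] P1: store L0 := 8 | P0:I, P1:M(8) | bus: BusRdX
[2] P1: load  L0 | P0:I, P1:M(8) | bus: none
[3] P0: load  L0 | P0:S(8), P1:O(8) | bus: BusRd
[4] P1: load  L2 | P0:I, P1:E(60) | bus: BusRd
[5] P1: load  L0 | P0:S(8), P1:O(8) | bus: none
[6] P0: load  L0 | P0:S(8), P1:O(8) | bus: none
[7] P0: store L2 := 55 | P0:M(55), P1:I | bus: BusRdX
[8] P1: store L3 := 93 | P0:I, P1:M(93) | bus: BusRdX
[9] P1: store L4 := 73 | P0:I, P1:M(73) | bus: BusRdX
[10] P1: store L0 := 75 | P0:I, P1:M(75) | bus: BusUpgr
[11] P1: load  L4 | P0:I, P1:M(73) | bus: none
[12] P1: load  L4 | P0:I, P1:M(73) | bus: none
[13] P1: store L0 := 35 | P0:I, P1:M(35) | bus: none
[14] P0: store L0 := 87 | P0:M(87), P1:I | bus: BusRdX,Flush
[15] P1: store L0 := 59 | P0:I, P1:M(59) | bus: BusRdX,Flush
[16] P0: load  L2 | P0:M(55), P1:I | bus: none
[17] P1: store L2 := 78 | P0:I, P1:M(78) | bus: BusRdX,Flush
[18] P1: load  L0 | P0:I, P1:M(59) | bus: none
[19] P1: store L4 := 15 | P0:I, P1:M(15) | bus: none
[20] P0: store L2 := 59 | P0:M(59), P1:I | bus: BusRdX,Flush
[21] P0: store L1 := 84 | P0:M(84), P1:I | bus: BusRdX
[22] P1: load  L0 | P0:I, P1:M(59) | bus: none

bus = none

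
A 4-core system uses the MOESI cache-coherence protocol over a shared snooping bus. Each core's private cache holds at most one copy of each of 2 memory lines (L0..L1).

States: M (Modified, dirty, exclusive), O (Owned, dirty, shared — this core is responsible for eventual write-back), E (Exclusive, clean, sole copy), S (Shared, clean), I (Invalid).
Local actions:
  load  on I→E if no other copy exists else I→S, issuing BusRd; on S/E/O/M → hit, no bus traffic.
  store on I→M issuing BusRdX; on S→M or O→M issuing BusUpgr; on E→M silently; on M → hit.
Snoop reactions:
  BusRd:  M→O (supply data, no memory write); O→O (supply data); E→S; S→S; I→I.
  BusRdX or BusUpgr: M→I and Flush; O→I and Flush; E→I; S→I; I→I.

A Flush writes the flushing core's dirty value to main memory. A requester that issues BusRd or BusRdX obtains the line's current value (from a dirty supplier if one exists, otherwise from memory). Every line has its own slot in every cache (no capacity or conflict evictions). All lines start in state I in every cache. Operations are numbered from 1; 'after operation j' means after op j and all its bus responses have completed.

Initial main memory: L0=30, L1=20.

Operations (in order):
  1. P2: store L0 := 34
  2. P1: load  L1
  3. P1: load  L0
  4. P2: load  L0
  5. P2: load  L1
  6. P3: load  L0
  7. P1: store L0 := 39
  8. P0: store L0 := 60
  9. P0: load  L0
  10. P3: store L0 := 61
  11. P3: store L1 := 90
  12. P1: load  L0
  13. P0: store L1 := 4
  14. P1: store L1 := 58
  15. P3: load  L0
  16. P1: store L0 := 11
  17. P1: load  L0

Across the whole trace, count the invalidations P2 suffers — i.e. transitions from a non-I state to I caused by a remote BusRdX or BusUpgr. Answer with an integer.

invalidations = 2

[1] P2: store L0 := 34 | P0:I, P1:I, P2:M(34), P3:I | bus: BusRdX
[2] P1: load  L1 | P0:I, P1:E(20), P2:I, P3:I | bus: BusRd
[3] P1: load  L0 | P0:I, P1:S(34), P2:O(34), P3:I | bus: BusRd
[4] P2: load  L0 | P0:I, P1:S(34), P2:O(34), P3:I | bus: none
[5] P2: load  L1 | P0:I, P1:S(20), P2:S(20), P3:I | bus: BusRd
[6] P3: load  L0 | P0:I, P1:S(34), P2:O(34), P3:S(34) | bus: BusRd
[7] P1: store L0 := 39 | P0:I, P1:M(39), P2:I, P3:I | bus: BusUpgr,Flush
[8] P0: store L0 := 60 | P0:M(60), P1:I, P2:I, P3:I | bus: BusRdX,Flush
[9] P0: load  L0 | P0:M(60), P1:I, P2:I, P3:I | bus: none
[10] P3: store L0 := 61 | P0:I, P1:I, P2:I, P3:M(61) | bus: BusRdX,Flush
[11] P3: store L1 := 90 | P0:I, P1:I, P2:I, P3:M(90) | bus: BusRdX
[12] P1: load  L0 | P0:I, P1:S(61), P2:I, P3:O(61) | bus: BusRd
[13] P0: store L1 := 4 | P0:M(4), P1:I, P2:I, P3:I | bus: BusRdX,Flush
[14] P1: store L1 := 58 | P0:I, P1:M(58), P2:I, P3:I | bus: BusRdX,Flush
[15] P3: load  L0 | P0:I, P1:S(61), P2:I, P3:O(61) | bus: none
[16] P1: store L0 := 11 | P0:I, P1:M(11), P2:I, P3:I | bus: BusUpgr,Flush
[17] P1: load  L0 | P0:I, P1:M(11), P2:I, P3:I | bus: none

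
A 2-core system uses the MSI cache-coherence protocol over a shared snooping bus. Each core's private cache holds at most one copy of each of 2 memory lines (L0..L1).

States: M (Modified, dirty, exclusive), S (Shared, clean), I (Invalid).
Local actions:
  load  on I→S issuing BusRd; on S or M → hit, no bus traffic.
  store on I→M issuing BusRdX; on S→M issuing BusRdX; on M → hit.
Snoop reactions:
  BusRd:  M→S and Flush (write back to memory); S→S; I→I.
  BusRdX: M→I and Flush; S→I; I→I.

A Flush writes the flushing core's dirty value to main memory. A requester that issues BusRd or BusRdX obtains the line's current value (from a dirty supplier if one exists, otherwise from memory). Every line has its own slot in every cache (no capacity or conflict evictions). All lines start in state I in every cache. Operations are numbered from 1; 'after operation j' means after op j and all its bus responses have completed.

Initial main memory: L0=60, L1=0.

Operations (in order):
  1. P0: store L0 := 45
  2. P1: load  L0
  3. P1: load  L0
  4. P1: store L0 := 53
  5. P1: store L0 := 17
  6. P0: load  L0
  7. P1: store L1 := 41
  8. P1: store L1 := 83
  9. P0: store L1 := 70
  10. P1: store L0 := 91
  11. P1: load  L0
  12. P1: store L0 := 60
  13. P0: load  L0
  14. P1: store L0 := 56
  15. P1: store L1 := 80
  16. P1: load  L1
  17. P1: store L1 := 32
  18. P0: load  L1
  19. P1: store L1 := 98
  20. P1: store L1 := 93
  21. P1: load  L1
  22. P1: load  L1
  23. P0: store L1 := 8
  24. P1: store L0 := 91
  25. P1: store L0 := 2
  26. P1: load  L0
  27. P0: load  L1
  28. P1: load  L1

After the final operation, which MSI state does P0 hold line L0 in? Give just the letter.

state = I

[1] P0: store L0 := 45 | P0:M(45), P1:I | bus: BusRdX
[2] P1: load  L0 | P0:S(45), P1:S(45) | bus: BusRd,Flush
[3] P1: load  L0 | P0:S(45), P1:S(45) | bus: none
[4] P1: store L0 := 53 | P0:I, P1:M(53) | bus: BusRdX
[5] P1: store L0 := 17 | P0:I, P1:M(17) | bus: none
[6] P0: load  L0 | P0:S(17), P1:S(17) | bus: BusRd,Flush
[7] P1: store L1 := 41 | P0:I, P1:M(41) | bus: BusRdX
[8] P1: store L1 := 83 | P0:I, P1:M(83) | bus: none
[9] P0: store L1 := 70 | P0:M(70), P1:I | bus: BusRdX,Flush
[10] P1: store L0 := 91 | P0:I, P1:M(91) | bus: BusRdX
[11] P1: load  L0 | P0:I, P1:M(91) | bus: none
[12] P1: store L0 := 60 | P0:I, P1:M(60) | bus: none
[13] P0: load  L0 | P0:S(60), P1:S(60) | bus: BusRd,Flush
[14] P1: store L0 := 56 | P0:I, P1:M(56) | bus: BusRdX
[15] P1: store L1 := 80 | P0:I, P1:M(80) | bus: BusRdX,Flush
[16] P1: load  L1 | P0:I, P1:M(80) | bus: none
[17] P1: store L1 := 32 | P0:I, P1:M(32) | bus: none
[18] P0: load  L1 | P0:S(32), P1:S(32) | bus: BusRd,Flush
[19] P1: store L1 := 98 | P0:I, P1:M(98) | bus: BusRdX
[20] P1: store L1 := 93 | P0:I, P1:M(93) | bus: none
[21] P1: load  L1 | P0:I, P1:M(93) | bus: none
[22] P1: load  L1 | P0:I, P1:M(93) | bus: none
[23] P0: store L1 := 8 | P0:M(8), P1:I | bus: BusRdX,Flush
[24] P1: store L0 := 91 | P0:I, P1:M(91) | bus: none
[25] P1: store L0 := 2 | P0:I, P1:M(2) | bus: none
[26] P1: load  L0 | P0:I, P1:M(2) | bus: none
[27] P0: load  L1 | P0:M(8), P1:I | bus: none
[28] P1: load  L1 | P0:S(8), P1:S(8) | bus: BusRd,Flush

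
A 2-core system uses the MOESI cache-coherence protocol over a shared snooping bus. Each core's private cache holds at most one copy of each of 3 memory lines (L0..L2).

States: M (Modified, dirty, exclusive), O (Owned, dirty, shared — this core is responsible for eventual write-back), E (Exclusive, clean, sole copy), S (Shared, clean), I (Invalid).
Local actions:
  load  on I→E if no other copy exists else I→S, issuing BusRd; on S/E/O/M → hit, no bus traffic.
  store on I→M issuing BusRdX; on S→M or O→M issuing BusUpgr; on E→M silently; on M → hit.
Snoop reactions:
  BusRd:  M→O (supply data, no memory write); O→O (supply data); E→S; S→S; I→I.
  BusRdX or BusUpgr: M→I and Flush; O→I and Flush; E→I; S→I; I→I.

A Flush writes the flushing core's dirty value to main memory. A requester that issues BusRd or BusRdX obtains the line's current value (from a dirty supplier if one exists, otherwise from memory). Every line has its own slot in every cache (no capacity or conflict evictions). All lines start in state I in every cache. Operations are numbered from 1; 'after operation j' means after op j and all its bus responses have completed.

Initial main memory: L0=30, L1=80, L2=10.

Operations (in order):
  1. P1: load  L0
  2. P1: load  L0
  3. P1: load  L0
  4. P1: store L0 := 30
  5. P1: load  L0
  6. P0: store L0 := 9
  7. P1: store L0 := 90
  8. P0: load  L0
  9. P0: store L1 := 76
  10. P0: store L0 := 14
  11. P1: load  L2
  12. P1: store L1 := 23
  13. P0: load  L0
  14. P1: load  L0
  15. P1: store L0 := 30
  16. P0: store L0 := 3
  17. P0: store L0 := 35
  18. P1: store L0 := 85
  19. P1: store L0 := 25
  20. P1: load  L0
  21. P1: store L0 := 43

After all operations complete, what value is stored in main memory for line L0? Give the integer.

memory[L0] = 35

  op1 P1: load  L0 → I/E on L0; bus BusRd; mem=30
  op2 P1: load  L0 → I/E on L0; bus (none); mem=30
  op3 P1: load  L0 → I/E on L0; bus (none); mem=30
  op4 P1: store L0 := 30 → I/M on L0; bus (none); mem=30
  op5 P1: load  L0 → I/M on L0; bus (none); mem=30
  op6 P0: store L0 := 9 → M/I on L0; bus BusRdX Flush; mem=30
  op7 P1: store L0 := 90 → I/M on L0; bus BusRdX Flush; mem=9
  op8 P0: load  L0 → S/O on L0; bus BusRd; mem=9
  op9 P0: store L1 := 76 → M/I on L1; bus BusRdX; mem=80
  op10 P0: store L0 := 14 → M/I on L0; bus BusUpgr Flush; mem=90
  op11 P1: load  L2 → I/E on L2; bus BusRd; mem=10
  op12 P1: store L1 := 23 → I/M on L1; bus BusRdX Flush; mem=76
  op13 P0: load  L0 → M/I on L0; bus (none); mem=90
  op14 P1: load  L0 → O/S on L0; bus BusRd; mem=90
  op15 P1: store L0 := 30 → I/M on L0; bus BusUpgr Flush; mem=14
  op16 P0: store L0 := 3 → M/I on L0; bus BusRdX Flush; mem=30
  op17 P0: store L0 := 35 → M/I on L0; bus (none); mem=30
  op18 P1: store L0 := 85 → I/M on L0; bus BusRdX Flush; mem=35
  op19 P1: store L0 := 25 → I/M on L0; bus (none); mem=35
  op20 P1: load  L0 → I/M on L0; bus (none); mem=35
  op21 P1: store L0 := 43 → I/M on L0; bus (none); mem=35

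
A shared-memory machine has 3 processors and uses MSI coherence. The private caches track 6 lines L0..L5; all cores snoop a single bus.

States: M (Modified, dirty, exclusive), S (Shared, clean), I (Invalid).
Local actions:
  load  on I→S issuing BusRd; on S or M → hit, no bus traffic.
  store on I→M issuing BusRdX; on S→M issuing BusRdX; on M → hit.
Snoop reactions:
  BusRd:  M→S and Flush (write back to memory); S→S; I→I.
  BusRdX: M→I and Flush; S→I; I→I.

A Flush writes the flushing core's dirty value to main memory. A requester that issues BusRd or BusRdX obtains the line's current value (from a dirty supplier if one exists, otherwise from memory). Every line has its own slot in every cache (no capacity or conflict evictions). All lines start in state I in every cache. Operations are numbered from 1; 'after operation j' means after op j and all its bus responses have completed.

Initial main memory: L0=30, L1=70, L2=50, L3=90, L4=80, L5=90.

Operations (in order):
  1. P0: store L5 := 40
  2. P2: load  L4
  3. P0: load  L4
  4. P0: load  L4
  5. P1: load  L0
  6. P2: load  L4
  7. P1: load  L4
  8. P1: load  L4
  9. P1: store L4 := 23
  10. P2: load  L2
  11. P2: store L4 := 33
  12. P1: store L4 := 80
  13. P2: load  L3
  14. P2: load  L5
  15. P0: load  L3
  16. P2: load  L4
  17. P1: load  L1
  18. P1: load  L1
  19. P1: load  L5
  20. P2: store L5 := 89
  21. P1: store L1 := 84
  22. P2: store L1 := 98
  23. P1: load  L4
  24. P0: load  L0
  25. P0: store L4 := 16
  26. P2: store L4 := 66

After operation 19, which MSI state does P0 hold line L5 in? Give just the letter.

1. P0: store L5 := 40  bus=[BusRdX]  L5: P0=M P1=I P2=I  mem[L5]=90
2. P2: load  L4  bus=[BusRd]  L4: P0=I P1=I P2=S  mem[L4]=80
3. P0: load  L4  bus=[BusRd]  L4: P0=S P1=I P2=S  mem[L4]=80
4. P0: load  L4  bus=[-]  L4: P0=S P1=I P2=S  mem[L4]=80
5. P1: load  L0  bus=[BusRd]  L0: P0=I P1=S P2=I  mem[L0]=30
6. P2: load  L4  bus=[-]  L4: P0=S P1=I P2=S  mem[L4]=80
7. P1: load  L4  bus=[BusRd]  L4: P0=S P1=S P2=S  mem[L4]=80
8. P1: load  L4  bus=[-]  L4: P0=S P1=S P2=S  mem[L4]=80
9. P1: store L4 := 23  bus=[BusRdX]  L4: P0=I P1=M P2=I  mem[L4]=80
10. P2: load  L2  bus=[BusRd]  L2: P0=I P1=I P2=S  mem[L2]=50
11. P2: store L4 := 33  bus=[BusRdX,Flush]  L4: P0=I P1=I P2=M  mem[L4]=23
12. P1: store L4 := 80  bus=[BusRdX,Flush]  L4: P0=I P1=M P2=I  mem[L4]=33
13. P2: load  L3  bus=[BusRd]  L3: P0=I P1=I P2=S  mem[L3]=90
14. P2: load  L5  bus=[BusRd,Flush]  L5: P0=S P1=I P2=S  mem[L5]=40
15. P0: load  L3  bus=[BusRd]  L3: P0=S P1=I P2=S  mem[L3]=90
16. P2: load  L4  bus=[BusRd,Flush]  L4: P0=I P1=S P2=S  mem[L4]=80
17. P1: load  L1  bus=[BusRd]  L1: P0=I P1=S P2=I  mem[L1]=70
18. P1: load  L1  bus=[-]  L1: P0=I P1=S P2=I  mem[L1]=70
19. P1: load  L5  bus=[BusRd]  L5: P0=S P1=S P2=S  mem[L5]=40
20. P2: store L5 := 89  bus=[BusRdX]  L5: P0=I P1=I P2=M  mem[L5]=40
21. P1: store L1 := 84  bus=[BusRdX]  L1: P0=I P1=M P2=I  mem[L1]=70
22. P2: store L1 := 98  bus=[BusRdX,Flush]  L1: P0=I P1=I P2=M  mem[L1]=84
23. P1: load  L4  bus=[-]  L4: P0=I P1=S P2=S  mem[L4]=80
24. P0: load  L0  bus=[BusRd]  L0: P0=S P1=S P2=I  mem[L0]=30
25. P0: store L4 := 16  bus=[BusRdX]  L4: P0=M P1=I P2=I  mem[L4]=80
26. P2: store L4 := 66  bus=[BusRdX,Flush]  L4: P0=I P1=I P2=M  mem[L4]=16

state = S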